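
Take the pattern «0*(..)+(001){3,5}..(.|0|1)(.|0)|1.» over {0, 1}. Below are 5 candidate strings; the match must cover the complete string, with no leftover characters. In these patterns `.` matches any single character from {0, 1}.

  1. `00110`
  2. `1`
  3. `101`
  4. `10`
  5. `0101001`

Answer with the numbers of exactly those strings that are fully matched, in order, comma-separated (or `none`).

4

1 → no match
2 → no match
3 → no match
4 → match
5 → no match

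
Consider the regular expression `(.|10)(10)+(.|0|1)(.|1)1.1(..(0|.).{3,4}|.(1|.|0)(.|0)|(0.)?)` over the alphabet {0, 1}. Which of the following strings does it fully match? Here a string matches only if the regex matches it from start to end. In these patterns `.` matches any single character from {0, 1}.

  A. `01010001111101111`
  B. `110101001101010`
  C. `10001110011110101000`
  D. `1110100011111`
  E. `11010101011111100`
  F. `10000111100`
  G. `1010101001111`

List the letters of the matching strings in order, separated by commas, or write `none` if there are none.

A → match
B → match
C → no match
D → no match
E → match
F → no match
G → match

A, B, E, G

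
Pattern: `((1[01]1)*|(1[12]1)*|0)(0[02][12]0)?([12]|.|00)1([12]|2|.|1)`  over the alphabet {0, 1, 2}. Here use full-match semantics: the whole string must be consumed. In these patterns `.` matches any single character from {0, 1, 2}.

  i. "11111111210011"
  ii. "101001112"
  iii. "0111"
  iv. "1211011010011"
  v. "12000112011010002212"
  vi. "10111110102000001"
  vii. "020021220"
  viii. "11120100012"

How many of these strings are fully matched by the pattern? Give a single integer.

1

i → no match
ii → no match
iii → match
iv → no match
v → no match
vi → no match
vii → no match
viii → no match
Total matched: 1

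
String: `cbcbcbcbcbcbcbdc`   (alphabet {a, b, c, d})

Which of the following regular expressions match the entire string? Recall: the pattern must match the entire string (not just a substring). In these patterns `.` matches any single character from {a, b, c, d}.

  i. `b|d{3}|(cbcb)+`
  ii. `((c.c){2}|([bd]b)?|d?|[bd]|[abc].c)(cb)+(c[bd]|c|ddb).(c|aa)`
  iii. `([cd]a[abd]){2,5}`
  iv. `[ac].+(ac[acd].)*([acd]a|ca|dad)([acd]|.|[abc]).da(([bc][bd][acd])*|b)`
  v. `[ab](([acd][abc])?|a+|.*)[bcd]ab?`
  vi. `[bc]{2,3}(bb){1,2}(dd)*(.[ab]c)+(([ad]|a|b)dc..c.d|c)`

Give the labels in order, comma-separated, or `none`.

i → no match
ii → match
iii → no match
iv → no match
v → no match
vi → no match

ii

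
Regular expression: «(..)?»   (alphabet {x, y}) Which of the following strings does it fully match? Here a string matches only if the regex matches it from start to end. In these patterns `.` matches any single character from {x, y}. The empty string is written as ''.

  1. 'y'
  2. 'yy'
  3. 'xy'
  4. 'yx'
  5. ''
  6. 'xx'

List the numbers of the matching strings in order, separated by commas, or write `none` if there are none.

1. 'y' → no match
2. 'yy' → match
3. 'xy' → match
4. 'yx' → match
5. '' → match
6. 'xx' → match

2, 3, 4, 5, 6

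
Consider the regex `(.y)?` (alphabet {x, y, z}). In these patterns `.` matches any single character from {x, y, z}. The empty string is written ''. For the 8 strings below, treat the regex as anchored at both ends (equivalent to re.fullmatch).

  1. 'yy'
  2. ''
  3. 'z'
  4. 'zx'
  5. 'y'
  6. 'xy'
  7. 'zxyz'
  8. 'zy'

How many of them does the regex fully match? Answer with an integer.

4

1 → match
2 → match
3 → no match
4 → no match
5 → no match
6 → match
7 → no match
8 → match
Total matched: 4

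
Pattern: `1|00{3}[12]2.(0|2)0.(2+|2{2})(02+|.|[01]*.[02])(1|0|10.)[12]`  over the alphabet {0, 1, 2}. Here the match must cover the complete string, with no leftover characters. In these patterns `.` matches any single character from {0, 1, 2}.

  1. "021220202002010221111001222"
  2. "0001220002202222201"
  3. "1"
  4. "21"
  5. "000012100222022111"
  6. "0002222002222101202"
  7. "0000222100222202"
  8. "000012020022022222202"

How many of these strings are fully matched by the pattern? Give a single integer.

2

1 → no match
2 → no match
3 → match
4 → no match
5 → no match
6 → no match
7 → no match
8 → match
Total matched: 2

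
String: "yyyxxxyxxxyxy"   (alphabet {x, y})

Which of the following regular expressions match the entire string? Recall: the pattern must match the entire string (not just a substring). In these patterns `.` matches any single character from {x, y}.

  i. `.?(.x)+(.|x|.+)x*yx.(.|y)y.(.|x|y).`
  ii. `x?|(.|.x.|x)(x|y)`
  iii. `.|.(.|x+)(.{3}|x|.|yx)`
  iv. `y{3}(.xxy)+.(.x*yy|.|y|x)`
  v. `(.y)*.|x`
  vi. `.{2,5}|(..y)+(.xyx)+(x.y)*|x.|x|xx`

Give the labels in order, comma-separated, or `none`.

iv

i → no match
ii → no match
iii → no match
iv → match
v → no match
vi → no match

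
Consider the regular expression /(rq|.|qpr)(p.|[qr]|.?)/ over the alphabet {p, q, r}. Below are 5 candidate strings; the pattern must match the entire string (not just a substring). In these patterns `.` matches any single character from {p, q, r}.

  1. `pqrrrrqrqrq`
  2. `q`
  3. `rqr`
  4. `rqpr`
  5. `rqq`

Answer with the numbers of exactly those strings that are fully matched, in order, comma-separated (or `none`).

2, 3, 4, 5

1 → no match
2 → match
3 → match
4 → match
5 → match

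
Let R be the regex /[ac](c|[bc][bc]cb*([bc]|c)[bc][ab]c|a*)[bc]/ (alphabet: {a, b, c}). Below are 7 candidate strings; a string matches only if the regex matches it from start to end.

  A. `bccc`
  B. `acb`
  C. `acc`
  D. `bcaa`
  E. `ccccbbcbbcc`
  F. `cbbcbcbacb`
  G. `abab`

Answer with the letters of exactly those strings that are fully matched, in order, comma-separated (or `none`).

B, C, E, F

A → no match
B → match
C → match
D → no match
E → match
F → match
G → no match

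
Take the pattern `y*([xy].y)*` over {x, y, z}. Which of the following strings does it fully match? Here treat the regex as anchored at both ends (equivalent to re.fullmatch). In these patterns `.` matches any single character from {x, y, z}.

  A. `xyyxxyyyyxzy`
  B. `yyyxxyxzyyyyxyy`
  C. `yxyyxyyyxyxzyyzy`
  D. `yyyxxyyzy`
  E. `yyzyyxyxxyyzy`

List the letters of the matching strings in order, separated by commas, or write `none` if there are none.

A, B, C, D, E

A → match
B → match
C → match
D → match
E → match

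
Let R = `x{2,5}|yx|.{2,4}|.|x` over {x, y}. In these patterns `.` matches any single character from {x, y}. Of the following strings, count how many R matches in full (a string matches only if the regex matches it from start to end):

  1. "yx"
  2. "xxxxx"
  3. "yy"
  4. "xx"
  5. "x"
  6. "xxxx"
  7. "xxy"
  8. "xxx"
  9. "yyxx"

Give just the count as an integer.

1 → match
2 → match
3 → match
4 → match
5 → match
6 → match
7 → match
8 → match
9 → match
Total matched: 9

9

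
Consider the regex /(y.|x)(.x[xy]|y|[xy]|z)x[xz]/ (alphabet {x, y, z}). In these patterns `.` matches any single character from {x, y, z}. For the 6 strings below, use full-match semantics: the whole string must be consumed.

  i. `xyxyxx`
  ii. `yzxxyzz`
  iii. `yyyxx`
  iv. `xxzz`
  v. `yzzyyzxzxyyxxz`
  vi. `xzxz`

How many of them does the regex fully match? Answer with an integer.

3

i → match
ii → no match
iii → match
iv → no match
v → no match
vi → match
Total matched: 3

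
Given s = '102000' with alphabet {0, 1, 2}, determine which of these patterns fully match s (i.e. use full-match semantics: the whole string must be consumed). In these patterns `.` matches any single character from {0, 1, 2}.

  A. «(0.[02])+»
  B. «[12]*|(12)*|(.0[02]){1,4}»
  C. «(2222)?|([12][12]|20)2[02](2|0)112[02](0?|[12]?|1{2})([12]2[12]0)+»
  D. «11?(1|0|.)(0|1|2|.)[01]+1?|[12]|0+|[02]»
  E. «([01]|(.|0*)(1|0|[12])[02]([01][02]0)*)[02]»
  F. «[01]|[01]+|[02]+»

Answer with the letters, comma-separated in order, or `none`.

A → no match — must start with '0'
B → match
C → no match
D → match
E → no match
F → no match

B, D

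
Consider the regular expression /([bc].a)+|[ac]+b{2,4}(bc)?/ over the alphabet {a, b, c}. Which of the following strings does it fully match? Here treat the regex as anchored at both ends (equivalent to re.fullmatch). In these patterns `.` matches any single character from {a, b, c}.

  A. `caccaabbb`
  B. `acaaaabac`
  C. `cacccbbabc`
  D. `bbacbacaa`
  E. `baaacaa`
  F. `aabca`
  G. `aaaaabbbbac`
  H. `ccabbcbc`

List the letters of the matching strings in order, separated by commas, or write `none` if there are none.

A → match
B → no match
C → no match
D → match
E → no match
F → no match
G → no match
H → no match

A, D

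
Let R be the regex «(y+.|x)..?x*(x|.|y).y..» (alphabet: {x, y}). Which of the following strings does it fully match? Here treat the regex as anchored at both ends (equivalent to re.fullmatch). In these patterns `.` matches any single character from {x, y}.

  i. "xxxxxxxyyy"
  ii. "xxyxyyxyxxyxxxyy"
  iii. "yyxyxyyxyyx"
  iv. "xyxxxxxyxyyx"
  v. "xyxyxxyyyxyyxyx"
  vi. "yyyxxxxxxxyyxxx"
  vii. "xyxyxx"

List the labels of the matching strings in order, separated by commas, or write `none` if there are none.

i, iv

i → match
ii → no match
iii → no match
iv → match
v → no match
vi → no match
vii → no match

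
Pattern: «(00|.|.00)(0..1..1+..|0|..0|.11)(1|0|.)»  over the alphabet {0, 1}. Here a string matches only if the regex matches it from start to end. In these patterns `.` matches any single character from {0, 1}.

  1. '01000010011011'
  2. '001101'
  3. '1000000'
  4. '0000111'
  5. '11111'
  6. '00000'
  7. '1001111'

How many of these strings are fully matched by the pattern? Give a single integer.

1 → no match
2. '001101' → match
3. '1000000' → match
4. '0000111' → match
5. '11111' → match
6. '00000' → match
7. '1001111' → match
Total matched: 6

6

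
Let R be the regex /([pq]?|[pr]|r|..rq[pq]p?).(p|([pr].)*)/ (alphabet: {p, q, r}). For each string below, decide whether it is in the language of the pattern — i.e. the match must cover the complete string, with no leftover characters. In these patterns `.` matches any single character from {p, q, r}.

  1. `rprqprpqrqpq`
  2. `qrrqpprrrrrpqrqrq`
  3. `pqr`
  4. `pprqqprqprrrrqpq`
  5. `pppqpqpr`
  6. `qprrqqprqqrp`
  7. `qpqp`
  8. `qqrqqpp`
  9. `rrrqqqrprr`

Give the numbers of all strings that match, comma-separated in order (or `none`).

1 → match
2 → match
3 → no match
4 → match
5 → match
6 → no match
7 → no match
8 → match
9 → match

1, 2, 4, 5, 8, 9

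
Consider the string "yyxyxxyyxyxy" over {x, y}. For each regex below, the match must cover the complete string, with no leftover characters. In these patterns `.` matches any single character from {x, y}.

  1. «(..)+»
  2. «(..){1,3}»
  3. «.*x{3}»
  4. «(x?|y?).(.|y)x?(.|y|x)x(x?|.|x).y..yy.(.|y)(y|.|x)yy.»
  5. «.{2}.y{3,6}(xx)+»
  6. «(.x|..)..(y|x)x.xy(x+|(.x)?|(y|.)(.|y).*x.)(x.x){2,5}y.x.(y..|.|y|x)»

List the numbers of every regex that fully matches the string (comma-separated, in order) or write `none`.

1 → match
2 → no match
3 → no match — must end with "x"
4 → no match
5 → no match — must end with "xx"
6 → no match

1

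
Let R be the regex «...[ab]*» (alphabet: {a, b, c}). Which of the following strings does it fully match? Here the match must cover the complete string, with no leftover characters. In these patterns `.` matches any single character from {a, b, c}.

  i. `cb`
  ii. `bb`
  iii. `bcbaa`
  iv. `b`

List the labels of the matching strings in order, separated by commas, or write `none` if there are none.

iii

i → no match
ii → no match
iii → match
iv → no match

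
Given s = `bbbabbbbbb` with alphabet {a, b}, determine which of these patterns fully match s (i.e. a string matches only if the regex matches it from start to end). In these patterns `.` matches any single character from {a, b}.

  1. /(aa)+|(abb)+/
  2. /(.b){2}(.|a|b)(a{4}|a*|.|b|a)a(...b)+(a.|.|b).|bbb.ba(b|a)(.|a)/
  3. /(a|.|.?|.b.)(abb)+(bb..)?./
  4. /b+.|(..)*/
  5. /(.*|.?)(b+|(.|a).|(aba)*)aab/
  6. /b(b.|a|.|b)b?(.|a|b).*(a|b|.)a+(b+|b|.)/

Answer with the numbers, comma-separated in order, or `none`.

1 → no match
2 → no match
3 → no match
4 → match
5 → no match — must end with `aab`
6 → no match

4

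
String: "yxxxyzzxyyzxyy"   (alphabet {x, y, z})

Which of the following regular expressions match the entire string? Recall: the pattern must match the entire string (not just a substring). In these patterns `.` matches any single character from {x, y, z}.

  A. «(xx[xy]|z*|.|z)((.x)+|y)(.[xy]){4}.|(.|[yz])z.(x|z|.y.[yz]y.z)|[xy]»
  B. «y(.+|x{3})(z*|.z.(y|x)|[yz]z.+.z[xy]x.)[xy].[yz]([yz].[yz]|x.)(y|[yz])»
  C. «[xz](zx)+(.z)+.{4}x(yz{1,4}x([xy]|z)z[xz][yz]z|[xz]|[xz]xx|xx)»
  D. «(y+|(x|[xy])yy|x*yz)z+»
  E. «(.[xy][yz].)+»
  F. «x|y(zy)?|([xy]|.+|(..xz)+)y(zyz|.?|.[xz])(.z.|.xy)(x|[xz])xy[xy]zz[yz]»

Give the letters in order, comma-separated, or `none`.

A → no match
B → match
C → no match
D → no match — must end with "z"
E → no match
F → no match

B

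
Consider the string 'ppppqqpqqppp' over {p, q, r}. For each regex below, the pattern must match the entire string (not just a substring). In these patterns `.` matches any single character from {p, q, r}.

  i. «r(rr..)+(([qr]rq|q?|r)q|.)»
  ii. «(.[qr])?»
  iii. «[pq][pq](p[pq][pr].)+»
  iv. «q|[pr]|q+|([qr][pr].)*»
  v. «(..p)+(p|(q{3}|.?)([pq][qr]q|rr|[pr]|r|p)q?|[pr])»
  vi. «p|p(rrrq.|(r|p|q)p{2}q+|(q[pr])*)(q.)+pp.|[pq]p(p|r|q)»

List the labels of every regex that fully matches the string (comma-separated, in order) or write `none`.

i → no match — must start with 'rrr'
ii → no match
iii → no match
iv → no match
v → no match
vi → match

vi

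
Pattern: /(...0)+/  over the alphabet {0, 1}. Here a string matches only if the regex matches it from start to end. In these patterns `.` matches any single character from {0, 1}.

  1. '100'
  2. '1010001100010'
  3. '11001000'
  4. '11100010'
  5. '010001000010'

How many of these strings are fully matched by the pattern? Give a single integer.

3

1 → no match
2 → no match
3 → match
4 → match
5 → match
Total matched: 3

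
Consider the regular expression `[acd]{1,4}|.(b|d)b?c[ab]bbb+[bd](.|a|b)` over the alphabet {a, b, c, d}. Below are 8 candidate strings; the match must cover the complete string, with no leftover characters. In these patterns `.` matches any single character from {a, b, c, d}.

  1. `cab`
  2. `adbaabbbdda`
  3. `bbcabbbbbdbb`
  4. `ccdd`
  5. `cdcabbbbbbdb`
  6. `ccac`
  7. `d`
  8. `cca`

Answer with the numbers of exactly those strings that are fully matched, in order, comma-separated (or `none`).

4, 5, 6, 7, 8

1. `cab` → no match
2. `adbaabbbdda` → no match
3. `bbcabbbbbdbb` → no match
4. `ccdd` → match
5. `cdcabbbbbbdb` → match
6. `ccac` → match
7. `d` → match
8. `cca` → match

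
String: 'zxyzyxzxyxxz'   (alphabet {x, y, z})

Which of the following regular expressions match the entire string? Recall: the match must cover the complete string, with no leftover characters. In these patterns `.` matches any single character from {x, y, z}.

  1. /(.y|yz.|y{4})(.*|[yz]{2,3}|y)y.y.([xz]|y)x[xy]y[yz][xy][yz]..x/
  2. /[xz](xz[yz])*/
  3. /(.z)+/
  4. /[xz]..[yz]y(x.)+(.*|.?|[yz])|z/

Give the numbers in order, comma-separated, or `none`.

4

1 → no match — must end with 'x'
2 → no match
3 → no match
4 → match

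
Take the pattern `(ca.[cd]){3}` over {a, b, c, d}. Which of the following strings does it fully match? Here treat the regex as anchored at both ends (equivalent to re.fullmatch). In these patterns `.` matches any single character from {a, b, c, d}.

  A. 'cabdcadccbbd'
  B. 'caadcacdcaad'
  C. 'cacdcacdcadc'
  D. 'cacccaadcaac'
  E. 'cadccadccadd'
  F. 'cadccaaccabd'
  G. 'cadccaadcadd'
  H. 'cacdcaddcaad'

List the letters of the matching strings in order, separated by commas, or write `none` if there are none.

A → no match
B → match
C → match
D → match
E → match
F → match
G → match
H → match

B, C, D, E, F, G, H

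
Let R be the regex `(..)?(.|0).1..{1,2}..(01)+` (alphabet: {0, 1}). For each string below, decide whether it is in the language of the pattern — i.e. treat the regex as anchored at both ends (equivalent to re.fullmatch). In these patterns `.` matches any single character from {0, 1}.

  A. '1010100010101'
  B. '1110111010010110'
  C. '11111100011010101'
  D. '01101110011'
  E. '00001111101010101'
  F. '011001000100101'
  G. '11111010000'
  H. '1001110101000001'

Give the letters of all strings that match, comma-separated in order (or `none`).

A → match
B → no match — must end with '01'
C → no match
D → no match — must end with '01'
E → match
F → no match
G → no match — must end with '01'
H → no match

A, E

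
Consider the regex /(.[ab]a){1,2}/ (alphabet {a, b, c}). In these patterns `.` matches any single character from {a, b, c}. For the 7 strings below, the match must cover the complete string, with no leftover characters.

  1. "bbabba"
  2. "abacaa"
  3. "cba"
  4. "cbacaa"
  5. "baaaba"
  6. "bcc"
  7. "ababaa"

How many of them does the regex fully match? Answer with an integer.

6

1. "bbabba" → match
2. "abacaa" → match
3. "cba" → match
4. "cbacaa" → match
5. "baaaba" → match
6. "bcc" → no match — must end with "a"
7. "ababaa" → match
Total matched: 6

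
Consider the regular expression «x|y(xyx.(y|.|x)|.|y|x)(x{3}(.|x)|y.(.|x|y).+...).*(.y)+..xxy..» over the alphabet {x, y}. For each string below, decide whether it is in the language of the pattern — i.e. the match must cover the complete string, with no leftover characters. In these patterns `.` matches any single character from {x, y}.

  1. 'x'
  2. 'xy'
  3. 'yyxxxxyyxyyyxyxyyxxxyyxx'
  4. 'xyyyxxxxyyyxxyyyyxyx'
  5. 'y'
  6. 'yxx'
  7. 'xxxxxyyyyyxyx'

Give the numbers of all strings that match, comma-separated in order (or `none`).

1

1 → match
2 → no match
3 → no match
4 → no match
5 → no match
6 → no match
7 → no match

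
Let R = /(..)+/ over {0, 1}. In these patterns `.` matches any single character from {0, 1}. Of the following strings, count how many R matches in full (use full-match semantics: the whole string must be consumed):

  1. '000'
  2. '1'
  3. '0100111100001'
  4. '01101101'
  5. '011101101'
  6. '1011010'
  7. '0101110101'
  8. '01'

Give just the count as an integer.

3

1 → no match
2 → no match
3 → no match
4 → match
5 → no match
6 → no match
7 → match
8 → match
Total matched: 3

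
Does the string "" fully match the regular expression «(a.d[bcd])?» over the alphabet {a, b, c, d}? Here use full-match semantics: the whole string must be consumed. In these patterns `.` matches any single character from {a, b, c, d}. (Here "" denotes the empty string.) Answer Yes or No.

Yes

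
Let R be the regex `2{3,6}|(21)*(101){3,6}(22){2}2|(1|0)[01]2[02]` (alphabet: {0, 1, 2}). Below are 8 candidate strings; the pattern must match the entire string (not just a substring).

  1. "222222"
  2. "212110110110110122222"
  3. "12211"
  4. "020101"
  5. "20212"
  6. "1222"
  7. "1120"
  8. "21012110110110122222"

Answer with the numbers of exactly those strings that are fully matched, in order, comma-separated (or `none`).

1, 2, 7

1 → match
2 → match
3 → no match
4 → no match
5 → no match
6 → no match
7 → match
8 → no match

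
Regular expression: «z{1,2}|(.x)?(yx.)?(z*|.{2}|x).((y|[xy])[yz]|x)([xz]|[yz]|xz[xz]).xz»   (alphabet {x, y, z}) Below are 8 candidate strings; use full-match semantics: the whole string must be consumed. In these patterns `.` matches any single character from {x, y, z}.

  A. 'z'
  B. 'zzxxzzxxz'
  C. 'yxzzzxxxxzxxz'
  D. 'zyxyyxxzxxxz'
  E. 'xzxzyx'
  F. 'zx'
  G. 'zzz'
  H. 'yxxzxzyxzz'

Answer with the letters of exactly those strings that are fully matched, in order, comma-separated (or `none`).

A, B

A. 'z' → match
B. 'zzxxzzxxz' → match
C → no match
D. 'zyxyyxxzxxxz' → no match
E. 'xzxzyx' → no match
F. 'zx' → no match
G. 'zzz' → no match
H. 'yxxzxzyxzz' → no match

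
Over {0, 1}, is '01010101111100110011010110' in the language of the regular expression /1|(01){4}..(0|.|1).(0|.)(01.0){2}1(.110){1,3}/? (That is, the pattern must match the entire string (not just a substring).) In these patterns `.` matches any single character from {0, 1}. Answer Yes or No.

Yes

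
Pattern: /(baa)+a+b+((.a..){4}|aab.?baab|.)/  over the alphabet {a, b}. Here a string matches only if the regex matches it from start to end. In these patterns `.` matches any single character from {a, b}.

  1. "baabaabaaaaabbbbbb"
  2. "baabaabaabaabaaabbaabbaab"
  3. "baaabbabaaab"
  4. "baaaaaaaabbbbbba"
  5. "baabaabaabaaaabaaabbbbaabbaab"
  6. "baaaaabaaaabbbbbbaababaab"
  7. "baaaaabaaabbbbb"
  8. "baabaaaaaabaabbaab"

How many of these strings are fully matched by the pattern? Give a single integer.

1 → match
2 → match
3 → no match
4 → match
5 → no match
6 → no match
7 → no match
8 → match
Total matched: 4

4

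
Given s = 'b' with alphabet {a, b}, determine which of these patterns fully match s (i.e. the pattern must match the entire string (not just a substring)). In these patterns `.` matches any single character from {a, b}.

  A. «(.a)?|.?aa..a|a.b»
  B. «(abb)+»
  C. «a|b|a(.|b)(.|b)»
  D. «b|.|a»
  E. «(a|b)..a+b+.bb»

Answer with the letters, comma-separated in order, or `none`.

A → no match
B → no match — must start with 'abb'
C → match
D → match
E → no match — must end with 'bb'

C, D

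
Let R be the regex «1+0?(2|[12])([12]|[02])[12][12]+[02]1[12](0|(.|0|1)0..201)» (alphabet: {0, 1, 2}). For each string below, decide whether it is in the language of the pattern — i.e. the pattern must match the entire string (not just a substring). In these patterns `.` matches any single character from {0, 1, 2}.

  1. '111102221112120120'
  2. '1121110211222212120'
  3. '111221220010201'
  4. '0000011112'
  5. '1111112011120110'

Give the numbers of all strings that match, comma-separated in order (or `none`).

1, 5

1 → match
2 → no match
3 → no match
4 → no match — must start with '1'
5 → match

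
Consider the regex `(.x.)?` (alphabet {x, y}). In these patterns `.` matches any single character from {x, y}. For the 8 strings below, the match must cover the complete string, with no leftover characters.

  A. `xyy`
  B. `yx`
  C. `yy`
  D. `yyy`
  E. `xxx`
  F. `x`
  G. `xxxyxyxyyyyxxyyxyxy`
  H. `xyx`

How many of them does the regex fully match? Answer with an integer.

A → no match
B → no match
C → no match
D → no match
E → match
F → no match
G → no match
H → no match
Total matched: 1

1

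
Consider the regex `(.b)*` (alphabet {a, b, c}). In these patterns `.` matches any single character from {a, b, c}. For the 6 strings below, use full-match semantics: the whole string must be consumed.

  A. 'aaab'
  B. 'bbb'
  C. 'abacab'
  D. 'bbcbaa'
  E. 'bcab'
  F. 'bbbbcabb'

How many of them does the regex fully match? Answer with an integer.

0

A → no match
B → no match
C → no match
D → no match
E → no match
F → no match
Total matched: 0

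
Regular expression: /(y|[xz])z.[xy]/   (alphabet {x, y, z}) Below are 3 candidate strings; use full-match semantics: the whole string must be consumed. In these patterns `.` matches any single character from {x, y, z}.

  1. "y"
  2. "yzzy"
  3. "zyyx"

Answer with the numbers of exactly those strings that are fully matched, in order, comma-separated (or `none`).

2

1. "y" → no match
2. "yzzy" → match
3. "zyyx" → no match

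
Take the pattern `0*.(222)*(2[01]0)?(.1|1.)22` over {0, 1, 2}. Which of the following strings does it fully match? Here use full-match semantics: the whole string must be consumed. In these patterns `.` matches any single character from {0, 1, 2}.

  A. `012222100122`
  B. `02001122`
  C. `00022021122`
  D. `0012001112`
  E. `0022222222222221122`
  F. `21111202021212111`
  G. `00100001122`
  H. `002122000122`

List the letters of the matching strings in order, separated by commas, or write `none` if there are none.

A, B, E

A → match
B → match
C → no match
D → no match — must end with `22`
E → match
F → no match — must end with `22`
G → no match
H → no match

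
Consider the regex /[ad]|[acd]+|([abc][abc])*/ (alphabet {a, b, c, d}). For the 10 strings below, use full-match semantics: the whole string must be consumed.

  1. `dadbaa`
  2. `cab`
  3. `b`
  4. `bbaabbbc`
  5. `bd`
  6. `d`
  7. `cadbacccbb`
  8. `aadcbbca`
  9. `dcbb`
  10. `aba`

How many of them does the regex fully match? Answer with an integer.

1 → no match
2 → no match
3 → no match
4 → match
5 → no match
6 → match
7 → no match
8 → no match
9 → no match
10 → no match
Total matched: 2

2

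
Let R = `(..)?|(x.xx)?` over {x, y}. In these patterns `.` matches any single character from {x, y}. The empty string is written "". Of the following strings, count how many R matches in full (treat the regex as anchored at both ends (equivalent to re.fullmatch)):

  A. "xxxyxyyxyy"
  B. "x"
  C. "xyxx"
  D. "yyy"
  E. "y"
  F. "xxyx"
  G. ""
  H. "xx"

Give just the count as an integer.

A → no match
B → no match
C → match
D → no match
E → no match
F → no match
G → match
H → match
Total matched: 3

3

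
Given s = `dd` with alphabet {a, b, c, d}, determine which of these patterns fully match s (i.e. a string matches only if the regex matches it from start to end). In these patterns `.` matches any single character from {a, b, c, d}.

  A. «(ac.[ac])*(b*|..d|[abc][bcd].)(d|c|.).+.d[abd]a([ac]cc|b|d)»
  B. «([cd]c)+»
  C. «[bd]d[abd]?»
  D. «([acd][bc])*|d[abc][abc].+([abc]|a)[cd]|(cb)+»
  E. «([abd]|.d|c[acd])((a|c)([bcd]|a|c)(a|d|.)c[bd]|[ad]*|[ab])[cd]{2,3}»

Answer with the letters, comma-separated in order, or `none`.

A → no match
B → no match — must end with `c`
C → match
D → no match
E → no match

C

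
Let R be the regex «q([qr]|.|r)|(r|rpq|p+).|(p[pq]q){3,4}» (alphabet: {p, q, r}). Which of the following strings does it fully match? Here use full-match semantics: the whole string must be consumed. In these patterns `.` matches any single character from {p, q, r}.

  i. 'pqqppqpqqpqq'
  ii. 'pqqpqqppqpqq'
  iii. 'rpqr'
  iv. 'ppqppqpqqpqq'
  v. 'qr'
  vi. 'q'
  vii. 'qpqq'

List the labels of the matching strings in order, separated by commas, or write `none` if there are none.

i, ii, iii, iv, v

i → match
ii → match
iii → match
iv → match
v → match
vi → no match
vii → no match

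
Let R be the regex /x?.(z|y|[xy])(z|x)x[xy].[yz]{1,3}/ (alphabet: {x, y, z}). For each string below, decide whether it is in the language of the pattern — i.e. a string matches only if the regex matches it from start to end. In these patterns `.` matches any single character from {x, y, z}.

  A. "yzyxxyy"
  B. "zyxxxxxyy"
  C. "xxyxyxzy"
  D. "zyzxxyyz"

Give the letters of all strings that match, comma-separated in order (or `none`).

D

A. "yzyxxyy" → no match
B. "zyxxxxxyy" → no match
C. "xxyxyxzy" → no match
D. "zyzxxyyz" → match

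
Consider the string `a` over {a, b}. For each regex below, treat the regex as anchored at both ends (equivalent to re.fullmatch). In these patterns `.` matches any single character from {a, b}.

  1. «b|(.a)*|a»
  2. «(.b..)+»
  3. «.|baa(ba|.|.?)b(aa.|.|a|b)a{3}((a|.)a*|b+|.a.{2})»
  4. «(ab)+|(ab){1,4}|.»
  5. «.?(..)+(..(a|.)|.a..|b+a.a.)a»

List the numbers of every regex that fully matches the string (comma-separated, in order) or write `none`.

1 → match
2 → no match
3 → match
4 → match
5 → no match

1, 3, 4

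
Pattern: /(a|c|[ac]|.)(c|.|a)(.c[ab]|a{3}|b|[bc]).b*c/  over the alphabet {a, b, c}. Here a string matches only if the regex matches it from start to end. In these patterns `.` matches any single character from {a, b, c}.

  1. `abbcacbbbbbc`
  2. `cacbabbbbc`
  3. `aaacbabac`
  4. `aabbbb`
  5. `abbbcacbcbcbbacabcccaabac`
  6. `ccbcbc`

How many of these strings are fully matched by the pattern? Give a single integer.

2

1. `abbcacbbbbbc` → match
2. `cacbabbbbc` → no match
3. `aaacbabac` → no match
4. `aabbbb` → no match — must end with `c`
5 → no match
6. `ccbcbc` → match
Total matched: 2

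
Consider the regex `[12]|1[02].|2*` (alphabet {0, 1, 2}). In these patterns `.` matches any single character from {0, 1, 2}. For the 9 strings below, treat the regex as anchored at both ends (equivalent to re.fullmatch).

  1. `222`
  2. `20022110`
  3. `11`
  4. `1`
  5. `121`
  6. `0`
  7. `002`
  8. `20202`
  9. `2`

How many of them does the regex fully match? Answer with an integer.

4

1. `222` → match
2. `20022110` → no match
3. `11` → no match
4. `1` → match
5. `121` → match
6. `0` → no match
7. `002` → no match
8. `20202` → no match
9. `2` → match
Total matched: 4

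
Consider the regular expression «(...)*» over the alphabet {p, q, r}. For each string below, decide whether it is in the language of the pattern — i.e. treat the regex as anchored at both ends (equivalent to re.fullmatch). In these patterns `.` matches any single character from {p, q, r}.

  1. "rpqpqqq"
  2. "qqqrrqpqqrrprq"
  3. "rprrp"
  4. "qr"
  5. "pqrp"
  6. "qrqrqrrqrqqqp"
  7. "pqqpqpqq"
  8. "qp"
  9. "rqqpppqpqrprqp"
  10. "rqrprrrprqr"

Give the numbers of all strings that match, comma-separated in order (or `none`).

1. "rpqpqqq" → no match
2 → no match
3. "rprrp" → no match
4. "qr" → no match
5. "pqrp" → no match
6 → no match
7. "pqqpqpqq" → no match
8. "qp" → no match
9 → no match
10. "rqrprrrprqr" → no match

none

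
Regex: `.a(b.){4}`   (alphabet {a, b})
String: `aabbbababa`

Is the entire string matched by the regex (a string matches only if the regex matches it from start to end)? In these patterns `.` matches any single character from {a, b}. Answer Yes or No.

Yes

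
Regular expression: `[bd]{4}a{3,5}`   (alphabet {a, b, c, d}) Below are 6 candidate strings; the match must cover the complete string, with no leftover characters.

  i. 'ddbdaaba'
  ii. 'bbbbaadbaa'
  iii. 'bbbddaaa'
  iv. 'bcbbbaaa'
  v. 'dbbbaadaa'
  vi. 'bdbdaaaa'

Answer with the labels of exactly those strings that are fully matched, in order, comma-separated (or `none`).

i → no match
ii → no match
iii → no match
iv → no match
v → no match
vi → match

vi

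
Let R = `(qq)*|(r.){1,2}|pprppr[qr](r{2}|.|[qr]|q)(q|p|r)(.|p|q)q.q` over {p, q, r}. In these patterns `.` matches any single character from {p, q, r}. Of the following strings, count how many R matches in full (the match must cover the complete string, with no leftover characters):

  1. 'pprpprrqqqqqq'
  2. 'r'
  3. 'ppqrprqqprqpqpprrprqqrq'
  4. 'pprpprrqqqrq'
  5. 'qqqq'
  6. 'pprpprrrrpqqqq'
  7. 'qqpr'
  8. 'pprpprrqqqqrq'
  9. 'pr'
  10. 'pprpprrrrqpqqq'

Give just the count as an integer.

5

1 → match
2 → no match
3 → no match
4 → no match
5 → match
6 → match
7 → no match
8 → match
9 → no match
10 → match
Total matched: 5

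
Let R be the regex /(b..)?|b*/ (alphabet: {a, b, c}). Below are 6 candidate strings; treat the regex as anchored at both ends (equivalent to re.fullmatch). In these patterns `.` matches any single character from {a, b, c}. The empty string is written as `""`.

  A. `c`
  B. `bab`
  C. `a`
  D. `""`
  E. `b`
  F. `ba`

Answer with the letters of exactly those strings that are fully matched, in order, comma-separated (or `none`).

B, D, E

A → no match
B → match
C → no match
D → match
E → match
F → no match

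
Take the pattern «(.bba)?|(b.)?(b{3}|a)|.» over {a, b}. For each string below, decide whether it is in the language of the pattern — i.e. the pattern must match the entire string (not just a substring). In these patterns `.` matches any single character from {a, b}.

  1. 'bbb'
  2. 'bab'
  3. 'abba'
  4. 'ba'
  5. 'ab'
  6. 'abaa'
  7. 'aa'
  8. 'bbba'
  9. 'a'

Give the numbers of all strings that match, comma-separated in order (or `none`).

1 → match
2 → no match
3 → match
4 → no match
5 → no match
6 → no match
7 → no match
8 → match
9 → match

1, 3, 8, 9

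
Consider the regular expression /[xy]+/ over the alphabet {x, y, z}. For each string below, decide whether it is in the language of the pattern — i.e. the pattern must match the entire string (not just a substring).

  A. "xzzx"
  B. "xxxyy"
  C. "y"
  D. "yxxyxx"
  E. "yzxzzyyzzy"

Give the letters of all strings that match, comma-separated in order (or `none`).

A → no match
B → match
C → match
D → match
E → no match

B, C, D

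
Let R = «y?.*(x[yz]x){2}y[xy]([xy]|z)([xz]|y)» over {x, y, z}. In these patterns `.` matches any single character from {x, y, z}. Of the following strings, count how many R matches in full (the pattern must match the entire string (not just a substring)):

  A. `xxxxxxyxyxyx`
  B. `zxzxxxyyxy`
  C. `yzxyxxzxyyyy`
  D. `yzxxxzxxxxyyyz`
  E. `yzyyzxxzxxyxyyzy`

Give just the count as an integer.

2

A → no match
B → no match
C → match
D → no match
E → match
Total matched: 2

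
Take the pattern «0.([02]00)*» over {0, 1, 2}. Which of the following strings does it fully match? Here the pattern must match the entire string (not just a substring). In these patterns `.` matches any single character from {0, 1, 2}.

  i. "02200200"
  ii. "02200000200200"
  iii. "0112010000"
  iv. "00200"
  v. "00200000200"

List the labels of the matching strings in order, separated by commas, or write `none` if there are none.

i, ii, iv, v

i → match
ii → match
iii → no match
iv → match
v → match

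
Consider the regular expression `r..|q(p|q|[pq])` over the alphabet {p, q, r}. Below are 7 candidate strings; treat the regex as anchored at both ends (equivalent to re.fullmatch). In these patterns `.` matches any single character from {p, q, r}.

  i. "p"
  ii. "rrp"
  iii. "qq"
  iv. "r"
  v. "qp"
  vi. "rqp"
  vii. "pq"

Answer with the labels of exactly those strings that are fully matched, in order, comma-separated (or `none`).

i → no match
ii → match
iii → match
iv → no match
v → match
vi → match
vii → no match

ii, iii, v, vi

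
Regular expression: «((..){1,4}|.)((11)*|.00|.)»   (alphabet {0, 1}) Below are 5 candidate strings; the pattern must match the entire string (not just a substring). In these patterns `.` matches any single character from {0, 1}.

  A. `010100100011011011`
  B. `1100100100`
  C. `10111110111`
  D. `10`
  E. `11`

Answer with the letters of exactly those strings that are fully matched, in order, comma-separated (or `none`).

A → no match
B → no match
C → no match
D → match
E → match

D, E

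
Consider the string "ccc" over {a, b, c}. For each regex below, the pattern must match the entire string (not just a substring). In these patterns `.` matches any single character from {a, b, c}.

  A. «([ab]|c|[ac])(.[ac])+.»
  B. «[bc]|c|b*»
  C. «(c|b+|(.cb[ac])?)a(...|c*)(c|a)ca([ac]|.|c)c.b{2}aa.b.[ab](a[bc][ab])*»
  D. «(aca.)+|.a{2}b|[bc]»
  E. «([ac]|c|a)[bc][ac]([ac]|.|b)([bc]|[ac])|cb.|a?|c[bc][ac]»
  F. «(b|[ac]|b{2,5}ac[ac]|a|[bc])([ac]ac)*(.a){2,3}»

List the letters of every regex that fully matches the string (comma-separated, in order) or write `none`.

A → no match
B → no match
C → no match
D → no match
E → match
F → no match — must end with "a"

E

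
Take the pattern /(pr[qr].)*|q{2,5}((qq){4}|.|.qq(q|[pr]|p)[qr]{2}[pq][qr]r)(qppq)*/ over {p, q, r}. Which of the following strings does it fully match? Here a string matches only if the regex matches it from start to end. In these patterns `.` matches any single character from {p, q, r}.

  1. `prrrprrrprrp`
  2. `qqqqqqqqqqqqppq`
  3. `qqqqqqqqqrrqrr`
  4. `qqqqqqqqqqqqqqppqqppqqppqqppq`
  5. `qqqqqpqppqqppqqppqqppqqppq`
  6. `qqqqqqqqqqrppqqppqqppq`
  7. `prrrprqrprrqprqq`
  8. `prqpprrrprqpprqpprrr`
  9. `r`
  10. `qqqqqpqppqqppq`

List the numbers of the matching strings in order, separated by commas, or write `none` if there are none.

1, 2, 3, 4, 5, 7, 8, 10

1 → match
2 → match
3 → match
4 → match
5 → match
6 → no match
7 → match
8 → match
9 → no match
10 → match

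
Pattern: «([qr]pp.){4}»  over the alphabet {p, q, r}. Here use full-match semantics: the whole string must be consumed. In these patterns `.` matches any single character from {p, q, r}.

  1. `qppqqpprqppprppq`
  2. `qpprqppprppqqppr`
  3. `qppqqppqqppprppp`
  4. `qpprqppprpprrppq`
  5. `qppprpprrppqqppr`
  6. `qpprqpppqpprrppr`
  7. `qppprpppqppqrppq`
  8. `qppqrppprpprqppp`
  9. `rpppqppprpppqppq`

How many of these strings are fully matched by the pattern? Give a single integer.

1 → match
2 → match
3 → match
4 → match
5 → match
6 → match
7 → match
8 → match
9 → match
Total matched: 9

9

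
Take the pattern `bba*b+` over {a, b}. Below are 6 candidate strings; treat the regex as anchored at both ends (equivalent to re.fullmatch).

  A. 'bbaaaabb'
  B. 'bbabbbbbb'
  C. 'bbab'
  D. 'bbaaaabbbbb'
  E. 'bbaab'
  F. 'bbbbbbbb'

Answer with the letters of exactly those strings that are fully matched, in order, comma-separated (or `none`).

A, B, C, D, E, F

A → match
B → match
C → match
D → match
E → match
F → match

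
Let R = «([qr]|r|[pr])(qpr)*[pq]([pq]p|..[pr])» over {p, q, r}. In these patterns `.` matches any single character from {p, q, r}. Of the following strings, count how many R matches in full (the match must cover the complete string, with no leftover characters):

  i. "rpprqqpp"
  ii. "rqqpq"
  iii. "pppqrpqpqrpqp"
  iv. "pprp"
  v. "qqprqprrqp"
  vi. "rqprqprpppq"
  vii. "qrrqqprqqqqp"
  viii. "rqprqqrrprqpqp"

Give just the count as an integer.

0

i → no match
ii → no match
iii → no match
iv → no match
v → no match
vi → no match
vii → no match
viii → no match
Total matched: 0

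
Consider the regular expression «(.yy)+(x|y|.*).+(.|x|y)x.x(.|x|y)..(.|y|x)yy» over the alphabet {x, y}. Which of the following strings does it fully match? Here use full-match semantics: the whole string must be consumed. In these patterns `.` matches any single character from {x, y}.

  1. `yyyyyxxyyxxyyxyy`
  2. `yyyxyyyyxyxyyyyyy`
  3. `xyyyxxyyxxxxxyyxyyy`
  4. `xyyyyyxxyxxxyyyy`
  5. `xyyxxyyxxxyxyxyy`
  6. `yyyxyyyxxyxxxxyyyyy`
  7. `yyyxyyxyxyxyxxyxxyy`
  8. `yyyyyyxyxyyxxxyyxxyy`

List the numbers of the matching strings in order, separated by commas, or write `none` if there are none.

2, 3, 4, 5, 6, 7, 8

1 → no match
2 → match
3 → match
4 → match
5 → match
6 → match
7 → match
8 → match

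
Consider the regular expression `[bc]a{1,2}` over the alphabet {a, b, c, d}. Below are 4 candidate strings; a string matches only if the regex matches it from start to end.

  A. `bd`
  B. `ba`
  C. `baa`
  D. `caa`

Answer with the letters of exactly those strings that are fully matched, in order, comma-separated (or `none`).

B, C, D

A → no match — must end with `a`
B → match
C → match
D → match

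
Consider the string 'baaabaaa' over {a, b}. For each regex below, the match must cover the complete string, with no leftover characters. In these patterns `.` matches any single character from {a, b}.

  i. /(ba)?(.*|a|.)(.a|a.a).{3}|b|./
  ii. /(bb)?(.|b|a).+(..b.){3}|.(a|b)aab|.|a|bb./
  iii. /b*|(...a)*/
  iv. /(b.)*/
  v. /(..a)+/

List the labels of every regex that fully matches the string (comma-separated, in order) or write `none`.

i → no match
ii → no match
iii → match
iv → no match
v → no match

iii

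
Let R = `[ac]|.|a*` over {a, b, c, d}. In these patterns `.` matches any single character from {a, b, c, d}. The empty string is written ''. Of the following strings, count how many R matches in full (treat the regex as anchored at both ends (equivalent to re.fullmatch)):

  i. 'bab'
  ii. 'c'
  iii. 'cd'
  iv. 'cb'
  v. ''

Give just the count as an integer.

2

i → no match
ii → match
iii → no match
iv → no match
v → match
Total matched: 2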